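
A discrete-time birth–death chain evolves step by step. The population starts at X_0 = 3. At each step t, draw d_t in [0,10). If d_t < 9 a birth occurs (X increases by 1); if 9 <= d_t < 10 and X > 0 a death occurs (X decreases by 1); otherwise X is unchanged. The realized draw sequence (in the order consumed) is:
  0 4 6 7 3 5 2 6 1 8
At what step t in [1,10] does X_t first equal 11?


8

t=0: X=3, d=0 → birth, X_1=4
t=1: X=4, d=4 → birth, X_2=5
t=2: X=5, d=6 → birth, X_3=6
t=3: X=6, d=7 → birth, X_4=7
t=4: X=7, d=3 → birth, X_5=8
t=5: X=8, d=5 → birth, X_6=9
t=6: X=9, d=2 → birth, X_7=10
t=7: X=10, d=6 → birth, X_8=11
t=8: X=11, d=1 → birth, X_9=12
t=9: X=12, d=8 → birth, X_10=13


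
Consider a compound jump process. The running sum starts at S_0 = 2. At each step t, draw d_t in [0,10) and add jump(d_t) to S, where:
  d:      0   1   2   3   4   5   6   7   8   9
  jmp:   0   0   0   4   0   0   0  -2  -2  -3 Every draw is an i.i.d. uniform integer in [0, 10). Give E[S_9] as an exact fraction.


Outcome values over d=0..9: [0, 0, 0, 4, 0, 0, 0, -2, -2, -3]
Σy = -3, Σy² = 33, M = 10
μ = -3/10 = -3/10,  σ² = 33/10 − (-3/10)² = 321/100
E[S_9] = 2 + 9·(-3/10) = -7/10

-7/10


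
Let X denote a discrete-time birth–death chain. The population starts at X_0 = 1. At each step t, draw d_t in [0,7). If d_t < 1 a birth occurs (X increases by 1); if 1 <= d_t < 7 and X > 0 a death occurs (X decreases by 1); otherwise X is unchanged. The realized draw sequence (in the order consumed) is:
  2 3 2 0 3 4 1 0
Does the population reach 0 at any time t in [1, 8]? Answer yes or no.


yes

t=0: X=1, d=2 → death, X_1=0
t=1: X=0, d=3 → hold, X_2=0
t=2: X=0, d=2 → hold, X_3=0
t=3: X=0, d=0 → birth, X_4=1
t=4: X=1, d=3 → death, X_5=0
t=5: X=0, d=4 → hold, X_6=0
t=6: X=0, d=1 → hold, X_7=0
t=7: X=0, d=0 → birth, X_8=1


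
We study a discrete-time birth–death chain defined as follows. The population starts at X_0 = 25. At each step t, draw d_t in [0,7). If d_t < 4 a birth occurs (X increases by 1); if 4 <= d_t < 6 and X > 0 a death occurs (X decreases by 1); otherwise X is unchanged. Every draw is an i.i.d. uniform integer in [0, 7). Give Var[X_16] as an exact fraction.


X can drop by at most 1 per step and X_0 = 25 > T = 16, so X_t >= 25 − t >= 9 > 0 for every t <= 16: the floor at 0 (the 'and X > 0' condition) never binds. Hence X_16 = X_0 + Σ_{t<16} Y_t with i.i.d. increments Y_t = y(d_t) ∈ {+1, −1, 0}.
Outcome values over d=0..6: [1, 1, 1, 1, -1, -1, 0]
Σy = 2, Σy² = 6, M = 7
μ = 2/7 = 2/7,  σ² = 6/7 − (2/7)² = 38/49
Independent increments: Var[X_16] = 16·σ² = 16·(38/49) = 608/49

608/49


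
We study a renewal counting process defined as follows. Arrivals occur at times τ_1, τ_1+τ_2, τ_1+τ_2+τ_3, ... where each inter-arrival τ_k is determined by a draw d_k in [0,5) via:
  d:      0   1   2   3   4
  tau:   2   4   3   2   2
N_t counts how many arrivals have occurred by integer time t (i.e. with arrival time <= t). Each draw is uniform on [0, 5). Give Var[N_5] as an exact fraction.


Inter-arrival values over d=0..4: [2, 4, 3, 2, 2]
Each d has probability 1/5, so the pmf of τ is: f(2) = 3/5, f(3) = 1/5, f(4) = 1/5
Let p_n(j) = P(N_n = j), with p_0 = [1]. Condition on τ_1: p_n(0) = P(τ > n), and for j >= 1, p_n(j) = Σ_{k<=n} f(k)·p_{n−k}(j−1)
p_1 = [1]  (j = 0)
p_2 = [2/5, 3/5]  (j = 0..1)
p_3 = [1/5, 4/5]  (j = 0..1)
p_4 = [0, 16/25, 9/25]  (j = 0..2)
p_5 = [0, 2/5, 3/5]  (j = 0..2)
E[N_5] = Σ j·p_5(j) = 8/5;  E[N_5²] = Σ j²·p_5(j) = 14/5
Var[N_5] = 14/5 − (8/5)² = 6/25

6/25


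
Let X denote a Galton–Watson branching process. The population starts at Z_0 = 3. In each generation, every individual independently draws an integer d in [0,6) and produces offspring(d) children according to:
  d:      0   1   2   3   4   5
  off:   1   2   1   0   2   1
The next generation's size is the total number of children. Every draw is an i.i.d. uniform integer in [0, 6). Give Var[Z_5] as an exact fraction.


Outcome values over d=0..5: [1, 2, 1, 0, 2, 1]
Σy = 7, Σy² = 11, M = 6
μ = 7/6 = 7/6,  σ² = 11/6 − (7/6)² = 17/36
V_0 = 0, E_0 = 3
V_1 = 17/36·E_0 + (7/6)²·V_0 = 17/12;  E_1 = 7/2
V_2 = 17/36·E_1 + (7/6)²·V_1 = 1547/432;  E_2 = 49/12
V_3 = 17/36·E_2 + (7/6)²·V_2 = 105791/15552;  E_3 = 343/72
V_4 = 17/36·E_3 + (7/6)²·V_3 = 6443255/559872;  E_4 = 2401/432
V_5 = 17/36·E_4 + (7/6)²·V_4 = 368618327/20155392;  E_5 = 16807/2592

368618327/20155392


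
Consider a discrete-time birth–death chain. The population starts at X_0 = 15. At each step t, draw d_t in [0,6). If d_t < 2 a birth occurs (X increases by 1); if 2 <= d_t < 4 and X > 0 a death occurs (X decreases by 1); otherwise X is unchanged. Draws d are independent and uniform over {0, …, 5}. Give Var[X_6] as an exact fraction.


4

X can drop by at most 1 per step and X_0 = 15 > T = 6, so X_t >= 15 − t >= 9 > 0 for every t <= 6: the floor at 0 (the 'and X > 0' condition) never binds. Hence X_6 = X_0 + Σ_{t<6} Y_t with i.i.d. increments Y_t = y(d_t) ∈ {+1, −1, 0}.
Outcome values over d=0..5: [1, 1, -1, -1, 0, 0]
Σy = 0, Σy² = 4, M = 6
μ = 0/6 = 0,  σ² = 4/6 − (0)² = 2/3
Independent increments: Var[X_6] = 6·σ² = 6·(2/3) = 4


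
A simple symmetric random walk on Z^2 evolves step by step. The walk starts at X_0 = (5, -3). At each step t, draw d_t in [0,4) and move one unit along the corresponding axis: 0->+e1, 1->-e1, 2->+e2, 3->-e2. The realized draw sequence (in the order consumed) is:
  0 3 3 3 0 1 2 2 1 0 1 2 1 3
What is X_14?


t=0: X=(5, -3), d=0 → +e1, X_1=(6, -3)
t=1: X=(6, -3), d=3 → -e2, X_2=(6, -4)
t=2: X=(6, -4), d=3 → -e2, X_3=(6, -5)
t=3: X=(6, -5), d=3 → -e2, X_4=(6, -6)
t=4: X=(6, -6), d=0 → +e1, X_5=(7, -6)
t=5: X=(7, -6), d=1 → -e1, X_6=(6, -6)
t=6: X=(6, -6), d=2 → +e2, X_7=(6, -5)
t=7: X=(6, -5), d=2 → +e2, X_8=(6, -4)
t=8: X=(6, -4), d=1 → -e1, X_9=(5, -4)
t=9: X=(5, -4), d=0 → +e1, X_10=(6, -4)
t=10: X=(6, -4), d=1 → -e1, X_11=(5, -4)
t=11: X=(5, -4), d=2 → +e2, X_12=(5, -3)
t=12: X=(5, -3), d=1 → -e1, X_13=(4, -3)
t=13: X=(4, -3), d=3 → -e2, X_14=(4, -4)

(4, -4)


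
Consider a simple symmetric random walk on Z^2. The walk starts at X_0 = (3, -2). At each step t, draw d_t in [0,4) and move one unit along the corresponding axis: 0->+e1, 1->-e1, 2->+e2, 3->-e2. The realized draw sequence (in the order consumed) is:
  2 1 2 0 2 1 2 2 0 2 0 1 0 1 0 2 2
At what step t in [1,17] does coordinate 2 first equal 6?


t=0: X=(3, -2), d=2 → +e2, X_1=(3, -1)
t=1: X=(3, -1), d=1 → -e1, X_2=(2, -1)
t=2: X=(2, -1), d=2 → +e2, X_3=(2, 0)
t=3: X=(2, 0), d=0 → +e1, X_4=(3, 0)
t=4: X=(3, 0), d=2 → +e2, X_5=(3, 1)
t=5: X=(3, 1), d=1 → -e1, X_6=(2, 1)
t=6: X=(2, 1), d=2 → +e2, X_7=(2, 2)
t=7: X=(2, 2), d=2 → +e2, X_8=(2, 3)
t=8: X=(2, 3), d=0 → +e1, X_9=(3, 3)
t=9: X=(3, 3), d=2 → +e2, X_10=(3, 4)
t=10: X=(3, 4), d=0 → +e1, X_11=(4, 4)
t=11: X=(4, 4), d=1 → -e1, X_12=(3, 4)
t=12: X=(3, 4), d=0 → +e1, X_13=(4, 4)
t=13: X=(4, 4), d=1 → -e1, X_14=(3, 4)
t=14: X=(3, 4), d=0 → +e1, X_15=(4, 4)
t=15: X=(4, 4), d=2 → +e2, X_16=(4, 5)
t=16: X=(4, 5), d=2 → +e2, X_17=(4, 6)

17


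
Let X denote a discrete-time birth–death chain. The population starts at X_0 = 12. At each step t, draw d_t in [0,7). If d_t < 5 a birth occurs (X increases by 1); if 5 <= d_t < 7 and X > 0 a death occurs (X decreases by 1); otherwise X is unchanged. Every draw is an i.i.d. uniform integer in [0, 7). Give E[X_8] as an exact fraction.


108/7

X can drop by at most 1 per step and X_0 = 12 > T = 8, so X_t >= 12 − t >= 4 > 0 for every t <= 8: the floor at 0 (the 'and X > 0' condition) never binds. Hence X_8 = X_0 + Σ_{t<8} Y_t with i.i.d. increments Y_t = y(d_t) ∈ {+1, −1, 0}.
Outcome values over d=0..6: [1, 1, 1, 1, 1, -1, -1]
Σy = 3, Σy² = 7, M = 7
μ = 3/7 = 3/7,  σ² = 7/7 − (3/7)² = 40/49
E[X_8] = 12 + 8·(3/7) = 108/7


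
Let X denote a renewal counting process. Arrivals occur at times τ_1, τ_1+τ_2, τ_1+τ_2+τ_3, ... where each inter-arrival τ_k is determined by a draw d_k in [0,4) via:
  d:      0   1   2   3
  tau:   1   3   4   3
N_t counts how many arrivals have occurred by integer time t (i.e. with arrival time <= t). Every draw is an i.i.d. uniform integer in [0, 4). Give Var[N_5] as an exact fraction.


Inter-arrival values over d=0..3: [1, 3, 4, 3]
Each d has probability 1/4, so the pmf of τ is: f(1) = 1/4, f(3) = 1/2, f(4) = 1/4
Let p_n(j) = P(N_n = j), with p_0 = [1]. Condition on τ_1: p_n(0) = P(τ > n), and for j >= 1, p_n(j) = Σ_{k<=n} f(k)·p_{n−k}(j−1)
p_1 = [3/4, 1/4]  (j = 0..1)
p_2 = [3/4, 3/16, 1/16]  (j = 0..2)
p_3 = [1/4, 11/16, 3/64, 1/64]  (j = 0..3)
p_4 = [0, 11/16, 19/64, 3/256, 1/256]  (j = 0..4)
p_5 = [0, 9/16, 21/64, 27/256, 3/1024, 1/1024]  (j = 0..5)
E[N_5] = Σ j·p_5(j) = 1589/1024;  E[N_5²] = Σ j²·p_5(j) = 2965/1024
Var[N_5] = 2965/1024 − (1589/1024)² = 511239/1048576

511239/1048576


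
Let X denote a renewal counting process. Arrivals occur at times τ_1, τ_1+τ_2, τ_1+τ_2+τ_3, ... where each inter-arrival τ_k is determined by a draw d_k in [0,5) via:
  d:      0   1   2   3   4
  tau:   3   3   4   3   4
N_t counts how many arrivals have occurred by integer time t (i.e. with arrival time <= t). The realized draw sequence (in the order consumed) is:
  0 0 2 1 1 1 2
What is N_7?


2

draw d_1=0: τ_1=3, arrival time A_1=3
draw d_2=0: τ_2=3, arrival time A_2=6
draw d_3=2: τ_3=4, arrival time A_3=10
draw d_4=1: τ_4=3, arrival time A_4=13
draw d_5=1: τ_5=3, arrival time A_5=16
draw d_6=1: τ_6=3, arrival time A_6=19
draw d_7=2: τ_7=4, arrival time A_7=23
N_t over t=0..7: 0:0 1:0 2:0 3:1 4:1 5:1 6:2 7:2


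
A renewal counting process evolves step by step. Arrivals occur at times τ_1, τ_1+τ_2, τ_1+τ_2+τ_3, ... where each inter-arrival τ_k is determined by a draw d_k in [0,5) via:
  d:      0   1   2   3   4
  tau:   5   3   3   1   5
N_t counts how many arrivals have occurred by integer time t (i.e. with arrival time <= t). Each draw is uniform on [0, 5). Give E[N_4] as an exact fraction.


506/625

Inter-arrival values over d=0..4: [5, 3, 3, 1, 5]
Each d has probability 1/5, so the pmf of τ is: f(1) = 1/5, f(3) = 2/5, f(5) = 2/5
Renewal equation for m(n) = E[N_n]: condition on τ_1 = k (if k <= n, one arrival plus a fresh copy on the remaining n−k steps): m(n) = F(n) + Σ_{k<=n} f(k)·m(n−k), where F(n) = P(τ <= n) and m(0) = 0
m(1) = F(1) = 1/5
m(2) = F(2) + f(1)·m(1) = 1/5 + 1/5·1/5 = 6/25
m(3) = F(3) + f(1)·m(2) = 3/5 + 1/5·6/25 = 81/125
m(4) = F(4) + f(1)·m(3) + f(3)·m(1) = 3/5 + 1/5·81/125 + 2/5·1/5 = 506/625
E[N_4] = m(4) = 506/625


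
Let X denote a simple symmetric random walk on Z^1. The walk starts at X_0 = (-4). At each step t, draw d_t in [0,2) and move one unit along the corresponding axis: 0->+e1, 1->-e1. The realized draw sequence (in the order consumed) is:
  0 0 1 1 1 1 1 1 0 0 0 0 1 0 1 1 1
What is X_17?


t=0: X=(-4), d=0 → +e1, X_1=(-3)
t=1: X=(-3), d=0 → +e1, X_2=(-2)
t=2: X=(-2), d=1 → -e1, X_3=(-3)
t=3: X=(-3), d=1 → -e1, X_4=(-4)
t=4: X=(-4), d=1 → -e1, X_5=(-5)
t=5: X=(-5), d=1 → -e1, X_6=(-6)
t=6: X=(-6), d=1 → -e1, X_7=(-7)
t=7: X=(-7), d=1 → -e1, X_8=(-8)
t=8: X=(-8), d=0 → +e1, X_9=(-7)
t=9: X=(-7), d=0 → +e1, X_10=(-6)
t=10: X=(-6), d=0 → +e1, X_11=(-5)
t=11: X=(-5), d=0 → +e1, X_12=(-4)
t=12: X=(-4), d=1 → -e1, X_13=(-5)
t=13: X=(-5), d=0 → +e1, X_14=(-4)
t=14: X=(-4), d=1 → -e1, X_15=(-5)
t=15: X=(-5), d=1 → -e1, X_16=(-6)
t=16: X=(-6), d=1 → -e1, X_17=(-7)

(-7)


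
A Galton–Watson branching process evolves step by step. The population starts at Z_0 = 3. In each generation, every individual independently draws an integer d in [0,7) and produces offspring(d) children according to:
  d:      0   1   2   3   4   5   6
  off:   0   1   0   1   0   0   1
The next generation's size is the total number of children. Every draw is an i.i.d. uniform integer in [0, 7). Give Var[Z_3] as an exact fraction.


Outcome values over d=0..6: [0, 1, 0, 1, 0, 0, 1]
Σy = 3, Σy² = 3, M = 7
μ = 3/7 = 3/7,  σ² = 3/7 − (3/7)² = 12/49
V_0 = 0, E_0 = 3
V_1 = 12/49·E_0 + (3/7)²·V_0 = 36/49;  E_1 = 9/7
V_2 = 12/49·E_1 + (3/7)²·V_1 = 1080/2401;  E_2 = 27/49
V_3 = 12/49·E_2 + (3/7)²·V_2 = 25596/117649;  E_3 = 81/343

25596/117649


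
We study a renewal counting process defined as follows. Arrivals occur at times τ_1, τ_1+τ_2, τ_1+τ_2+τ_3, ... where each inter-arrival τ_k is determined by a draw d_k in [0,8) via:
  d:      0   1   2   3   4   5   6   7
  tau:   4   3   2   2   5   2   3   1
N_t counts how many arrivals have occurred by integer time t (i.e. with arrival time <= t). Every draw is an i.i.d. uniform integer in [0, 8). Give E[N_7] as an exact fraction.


4875161/2097152

Inter-arrival values over d=0..7: [4, 3, 2, 2, 5, 2, 3, 1]
Each d has probability 1/8, so the pmf of τ is: f(1) = 1/8, f(2) = 3/8, f(3) = 1/4, f(4) = 1/8, f(5) = 1/8
Renewal equation for m(n) = E[N_n]: condition on τ_1 = k (if k <= n, one arrival plus a fresh copy on the remaining n−k steps): m(n) = F(n) + Σ_{k<=n} f(k)·m(n−k), where F(n) = P(τ <= n) and m(0) = 0
m(1) = F(1) = 1/8
m(2) = F(2) + f(1)·m(1) = 1/2 + 1/8·1/8 = 33/64
m(3) = F(3) + f(1)·m(2) + f(2)·m(1) = 3/4 + 1/8·33/64 + 3/8·1/8 = 441/512
m(4) = F(4) + f(1)·m(3) + f(2)·m(2) + f(3)·m(1) = 7/8 + 1/8·441/512 + 3/8·33/64 + 1/4·1/8 = 4945/4096
m(5) = F(5) + f(1)·m(4) + f(2)·m(3) + f(3)·m(2) + f(4)·m(1) = 1 + 1/8·4945/4096 + 3/8·441/512 + 1/4·33/64 + 1/8·1/8 = 53033/32768
m(6) = F(6) + f(1)·m(5) + f(2)·m(4) + f(3)·m(3) + f(4)·m(2) + f(5)·m(1) = 1 + 1/8·53033/32768 + 3/8·4945/4096 + 1/4·441/512 + 1/8·33/64 + 1/8·1/8 = 511297/262144
m(7) = F(7) + f(1)·m(6) + f(2)·m(5) + f(3)·m(4) + f(4)·m(3) + f(5)·m(2) = 1 + 1/8·511297/262144 + 3/8·53033/32768 + 1/4·4945/4096 + 1/8·441/512 + 1/8·33/64 = 4875161/2097152
E[N_7] = m(7) = 4875161/2097152


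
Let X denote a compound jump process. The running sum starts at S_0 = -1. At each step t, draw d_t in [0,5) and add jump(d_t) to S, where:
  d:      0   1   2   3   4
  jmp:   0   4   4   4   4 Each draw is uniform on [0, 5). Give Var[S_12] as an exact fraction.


768/25

Outcome values over d=0..4: [0, 4, 4, 4, 4]
Σy = 16, Σy² = 64, M = 5
μ = 16/5 = 16/5,  σ² = 64/5 − (16/5)² = 64/25
Independent increments: Var[S_12] = 12·σ² = 12·(64/25) = 768/25


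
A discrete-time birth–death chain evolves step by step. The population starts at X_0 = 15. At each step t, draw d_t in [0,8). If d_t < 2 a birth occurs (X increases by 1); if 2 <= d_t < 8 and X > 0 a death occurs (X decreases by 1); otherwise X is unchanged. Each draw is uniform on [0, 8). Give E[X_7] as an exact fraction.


X can drop by at most 1 per step and X_0 = 15 > T = 7, so X_t >= 15 − t >= 8 > 0 for every t <= 7: the floor at 0 (the 'and X > 0' condition) never binds. Hence X_7 = X_0 + Σ_{t<7} Y_t with i.i.d. increments Y_t = y(d_t) ∈ {+1, −1, 0}.
Outcome values over d=0..7: [1, 1, -1, -1, -1, -1, -1, -1]
Σy = -4, Σy² = 8, M = 8
μ = -4/8 = -1/2,  σ² = 8/8 − (-1/2)² = 3/4
E[X_7] = 15 + 7·(-1/2) = 23/2

23/2


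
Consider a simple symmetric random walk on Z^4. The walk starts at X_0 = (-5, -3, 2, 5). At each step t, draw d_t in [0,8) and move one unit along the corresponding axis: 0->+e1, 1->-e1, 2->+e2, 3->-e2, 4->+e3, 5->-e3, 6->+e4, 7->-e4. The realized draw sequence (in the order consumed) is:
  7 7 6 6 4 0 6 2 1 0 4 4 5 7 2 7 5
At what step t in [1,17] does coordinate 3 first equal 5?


12

t=0: X=(-5, -3, 2, 5), d=7 → -e4, X_1=(-5, -3, 2, 4)
t=1: X=(-5, -3, 2, 4), d=7 → -e4, X_2=(-5, -3, 2, 3)
t=2: X=(-5, -3, 2, 3), d=6 → +e4, X_3=(-5, -3, 2, 4)
t=3: X=(-5, -3, 2, 4), d=6 → +e4, X_4=(-5, -3, 2, 5)
t=4: X=(-5, -3, 2, 5), d=4 → +e3, X_5=(-5, -3, 3, 5)
t=5: X=(-5, -3, 3, 5), d=0 → +e1, X_6=(-4, -3, 3, 5)
t=6: X=(-4, -3, 3, 5), d=6 → +e4, X_7=(-4, -3, 3, 6)
t=7: X=(-4, -3, 3, 6), d=2 → +e2, X_8=(-4, -2, 3, 6)
t=8: X=(-4, -2, 3, 6), d=1 → -e1, X_9=(-5, -2, 3, 6)
t=9: X=(-5, -2, 3, 6), d=0 → +e1, X_10=(-4, -2, 3, 6)
t=10: X=(-4, -2, 3, 6), d=4 → +e3, X_11=(-4, -2, 4, 6)
t=11: X=(-4, -2, 4, 6), d=4 → +e3, X_12=(-4, -2, 5, 6)
t=12: X=(-4, -2, 5, 6), d=5 → -e3, X_13=(-4, -2, 4, 6)
t=13: X=(-4, -2, 4, 6), d=7 → -e4, X_14=(-4, -2, 4, 5)
t=14: X=(-4, -2, 4, 5), d=2 → +e2, X_15=(-4, -1, 4, 5)
t=15: X=(-4, -1, 4, 5), d=7 → -e4, X_16=(-4, -1, 4, 4)
t=16: X=(-4, -1, 4, 4), d=5 → -e3, X_17=(-4, -1, 3, 4)


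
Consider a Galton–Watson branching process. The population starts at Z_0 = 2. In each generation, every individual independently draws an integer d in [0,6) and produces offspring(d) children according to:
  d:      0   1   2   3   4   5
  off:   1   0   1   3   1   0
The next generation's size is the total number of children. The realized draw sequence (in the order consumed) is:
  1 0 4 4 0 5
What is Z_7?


gen 0: Z_0=2, draws=[1, 0], offspring=[0, 1], Z_1=1
gen 1: Z_1=1, draws=[4], offspring=[1], Z_2=1
gen 2: Z_2=1, draws=[4], offspring=[1], Z_3=1
gen 3: Z_3=1, draws=[0], offspring=[1], Z_4=1
gen 4: Z_4=1, draws=[5], offspring=[0], Z_5=0
gen 5: Z_5=0, draws=[], offspring=[], Z_6=0
gen 6: Z_6=0, draws=[], offspring=[], Z_7=0

0


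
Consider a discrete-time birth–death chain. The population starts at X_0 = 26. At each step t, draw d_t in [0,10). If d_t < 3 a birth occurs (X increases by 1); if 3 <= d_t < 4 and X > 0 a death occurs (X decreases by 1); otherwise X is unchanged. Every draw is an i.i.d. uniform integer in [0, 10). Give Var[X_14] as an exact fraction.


126/25

X can drop by at most 1 per step and X_0 = 26 > T = 14, so X_t >= 26 − t >= 12 > 0 for every t <= 14: the floor at 0 (the 'and X > 0' condition) never binds. Hence X_14 = X_0 + Σ_{t<14} Y_t with i.i.d. increments Y_t = y(d_t) ∈ {+1, −1, 0}.
Outcome values over d=0..9: [1, 1, 1, -1, 0, 0, 0, 0, 0, 0]
Σy = 2, Σy² = 4, M = 10
μ = 2/10 = 1/5,  σ² = 4/10 − (1/5)² = 9/25
Independent increments: Var[X_14] = 14·σ² = 14·(9/25) = 126/25


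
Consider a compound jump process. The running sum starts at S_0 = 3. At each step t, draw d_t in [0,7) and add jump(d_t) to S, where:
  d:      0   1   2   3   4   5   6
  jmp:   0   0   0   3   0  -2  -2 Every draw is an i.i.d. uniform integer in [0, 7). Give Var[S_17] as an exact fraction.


2006/49

Outcome values over d=0..6: [0, 0, 0, 3, 0, -2, -2]
Σy = -1, Σy² = 17, M = 7
μ = -1/7 = -1/7,  σ² = 17/7 − (-1/7)² = 118/49
Independent increments: Var[S_17] = 17·σ² = 17·(118/49) = 2006/49


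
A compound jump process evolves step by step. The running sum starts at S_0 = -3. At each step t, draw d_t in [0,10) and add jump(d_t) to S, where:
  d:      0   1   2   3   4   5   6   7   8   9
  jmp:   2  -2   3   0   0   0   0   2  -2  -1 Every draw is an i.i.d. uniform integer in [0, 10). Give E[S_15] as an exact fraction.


Outcome values over d=0..9: [2, -2, 3, 0, 0, 0, 0, 2, -2, -1]
Σy = 2, Σy² = 26, M = 10
μ = 2/10 = 1/5,  σ² = 26/10 − (1/5)² = 64/25
E[S_15] = -3 + 15·(1/5) = 0

0


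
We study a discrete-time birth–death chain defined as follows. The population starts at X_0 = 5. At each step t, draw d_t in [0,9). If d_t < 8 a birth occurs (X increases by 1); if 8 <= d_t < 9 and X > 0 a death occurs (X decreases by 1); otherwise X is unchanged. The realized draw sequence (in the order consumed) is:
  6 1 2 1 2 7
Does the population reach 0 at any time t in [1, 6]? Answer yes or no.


no

t=0: X=5, d=6 → birth, X_1=6
t=1: X=6, d=1 → birth, X_2=7
t=2: X=7, d=2 → birth, X_3=8
t=3: X=8, d=1 → birth, X_4=9
t=4: X=9, d=2 → birth, X_5=10
t=5: X=10, d=7 → birth, X_6=11


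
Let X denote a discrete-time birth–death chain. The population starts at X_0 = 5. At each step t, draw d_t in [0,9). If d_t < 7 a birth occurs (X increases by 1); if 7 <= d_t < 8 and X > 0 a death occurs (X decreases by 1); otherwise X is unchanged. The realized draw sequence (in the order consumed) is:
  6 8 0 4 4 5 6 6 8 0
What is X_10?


t=0: X=5, d=6 → birth, X_1=6
t=1: X=6, d=8 → hold, X_2=6
t=2: X=6, d=0 → birth, X_3=7
t=3: X=7, d=4 → birth, X_4=8
t=4: X=8, d=4 → birth, X_5=9
t=5: X=9, d=5 → birth, X_6=10
t=6: X=10, d=6 → birth, X_7=11
t=7: X=11, d=6 → birth, X_8=12
t=8: X=12, d=8 → hold, X_9=12
t=9: X=12, d=0 → birth, X_10=13

13


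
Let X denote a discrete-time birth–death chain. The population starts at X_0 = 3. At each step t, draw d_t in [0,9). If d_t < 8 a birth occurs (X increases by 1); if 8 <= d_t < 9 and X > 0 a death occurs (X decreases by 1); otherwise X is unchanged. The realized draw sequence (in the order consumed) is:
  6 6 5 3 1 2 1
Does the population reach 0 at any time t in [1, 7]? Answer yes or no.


no

t=0: X=3, d=6 → birth, X_1=4
t=1: X=4, d=6 → birth, X_2=5
t=2: X=5, d=5 → birth, X_3=6
t=3: X=6, d=3 → birth, X_4=7
t=4: X=7, d=1 → birth, X_5=8
t=5: X=8, d=2 → birth, X_6=9
t=6: X=9, d=1 → birth, X_7=10


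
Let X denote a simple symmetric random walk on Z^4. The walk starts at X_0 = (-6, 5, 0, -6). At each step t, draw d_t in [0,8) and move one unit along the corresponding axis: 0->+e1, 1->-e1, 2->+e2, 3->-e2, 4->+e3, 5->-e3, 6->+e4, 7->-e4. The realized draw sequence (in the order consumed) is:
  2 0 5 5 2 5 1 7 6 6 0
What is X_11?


t=0: X=(-6, 5, 0, -6), d=2 → +e2, X_1=(-6, 6, 0, -6)
t=1: X=(-6, 6, 0, -6), d=0 → +e1, X_2=(-5, 6, 0, -6)
t=2: X=(-5, 6, 0, -6), d=5 → -e3, X_3=(-5, 6, -1, -6)
t=3: X=(-5, 6, -1, -6), d=5 → -e3, X_4=(-5, 6, -2, -6)
t=4: X=(-5, 6, -2, -6), d=2 → +e2, X_5=(-5, 7, -2, -6)
t=5: X=(-5, 7, -2, -6), d=5 → -e3, X_6=(-5, 7, -3, -6)
t=6: X=(-5, 7, -3, -6), d=1 → -e1, X_7=(-6, 7, -3, -6)
t=7: X=(-6, 7, -3, -6), d=7 → -e4, X_8=(-6, 7, -3, -7)
t=8: X=(-6, 7, -3, -7), d=6 → +e4, X_9=(-6, 7, -3, -6)
t=9: X=(-6, 7, -3, -6), d=6 → +e4, X_10=(-6, 7, -3, -5)
t=10: X=(-6, 7, -3, -5), d=0 → +e1, X_11=(-5, 7, -3, -5)

(-5, 7, -3, -5)


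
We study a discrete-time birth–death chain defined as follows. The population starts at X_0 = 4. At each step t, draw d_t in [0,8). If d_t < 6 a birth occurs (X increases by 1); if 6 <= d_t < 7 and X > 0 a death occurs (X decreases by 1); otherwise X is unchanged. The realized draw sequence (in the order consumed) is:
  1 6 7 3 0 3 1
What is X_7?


8

t=0: X=4, d=1 → birth, X_1=5
t=1: X=5, d=6 → death, X_2=4
t=2: X=4, d=7 → hold, X_3=4
t=3: X=4, d=3 → birth, X_4=5
t=4: X=5, d=0 → birth, X_5=6
t=5: X=6, d=3 → birth, X_6=7
t=6: X=7, d=1 → birth, X_7=8


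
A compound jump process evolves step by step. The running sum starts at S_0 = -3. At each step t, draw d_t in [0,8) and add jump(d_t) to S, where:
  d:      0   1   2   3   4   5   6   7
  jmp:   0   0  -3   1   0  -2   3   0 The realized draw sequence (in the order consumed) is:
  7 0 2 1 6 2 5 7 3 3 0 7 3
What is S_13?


t=0: S=-3, d=7, jump=0, S_1=-3
t=1: S=-3, d=0, jump=0, S_2=-3
t=2: S=-3, d=2, jump=-3, S_3=-6
t=3: S=-6, d=1, jump=0, S_4=-6
t=4: S=-6, d=6, jump=3, S_5=-3
t=5: S=-3, d=2, jump=-3, S_6=-6
t=6: S=-6, d=5, jump=-2, S_7=-8
t=7: S=-8, d=7, jump=0, S_8=-8
t=8: S=-8, d=3, jump=1, S_9=-7
t=9: S=-7, d=3, jump=1, S_10=-6
t=10: S=-6, d=0, jump=0, S_11=-6
t=11: S=-6, d=7, jump=0, S_12=-6
t=12: S=-6, d=3, jump=1, S_13=-5

-5


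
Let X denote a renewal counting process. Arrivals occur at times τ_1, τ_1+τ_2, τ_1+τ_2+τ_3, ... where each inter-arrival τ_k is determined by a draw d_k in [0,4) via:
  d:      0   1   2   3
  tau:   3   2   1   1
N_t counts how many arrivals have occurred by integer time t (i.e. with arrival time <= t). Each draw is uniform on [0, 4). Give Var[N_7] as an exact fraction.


Inter-arrival values over d=0..3: [3, 2, 1, 1]
Each d has probability 1/4, so the pmf of τ is: f(1) = 1/2, f(2) = 1/4, f(3) = 1/4
Let p_n(j) = P(N_n = j), with p_0 = [1]. Condition on τ_1: p_n(0) = P(τ > n), and for j >= 1, p_n(j) = Σ_{k<=n} f(k)·p_{n−k}(j−1)
p_1 = [1/2, 1/2]  (j = 0..1)
p_2 = [1/4, 1/2, 1/4]  (j = 0..2)
p_3 = [0, 1/2, 3/8, 1/8]  (j = 0..3)
p_4 = [0, 3/16, 1/2, 1/4, 1/16]  (j = 0..4)
p_5 = [0, 1/16, 11/32, 13/32, 5/32, 1/32]  (j = 0..5)
p_6 = [0, 0, 13/64, 25/64, 19/64, 3/32, 1/64]  (j = 0..6)
p_7 = [0, 0, 1/16, 5/16, 23/64, 13/64, 7/128, 1/128]  (j = 0..7)
E[N_7] = Σ j·p_7(j) = 499/128;  E[N_7²] = Σ j²·p_7(j) = 2079/128
Var[N_7] = 2079/128 − (499/128)² = 17111/16384

17111/16384


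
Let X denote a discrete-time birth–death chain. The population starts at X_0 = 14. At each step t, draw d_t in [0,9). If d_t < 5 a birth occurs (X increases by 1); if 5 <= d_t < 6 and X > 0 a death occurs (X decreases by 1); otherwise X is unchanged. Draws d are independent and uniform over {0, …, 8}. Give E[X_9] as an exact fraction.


18

X can drop by at most 1 per step and X_0 = 14 > T = 9, so X_t >= 14 − t >= 5 > 0 for every t <= 9: the floor at 0 (the 'and X > 0' condition) never binds. Hence X_9 = X_0 + Σ_{t<9} Y_t with i.i.d. increments Y_t = y(d_t) ∈ {+1, −1, 0}.
Outcome values over d=0..8: [1, 1, 1, 1, 1, -1, 0, 0, 0]
Σy = 4, Σy² = 6, M = 9
μ = 4/9 = 4/9,  σ² = 6/9 − (4/9)² = 38/81
E[X_9] = 14 + 9·(4/9) = 18


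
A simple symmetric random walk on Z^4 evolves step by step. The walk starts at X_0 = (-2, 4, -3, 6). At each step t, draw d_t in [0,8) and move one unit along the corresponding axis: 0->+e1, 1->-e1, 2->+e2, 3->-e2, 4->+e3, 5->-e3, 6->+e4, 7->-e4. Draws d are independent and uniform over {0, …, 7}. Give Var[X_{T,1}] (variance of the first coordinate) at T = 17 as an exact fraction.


17/4

Outcome values over d=0..7: [1, -1, 0, 0, 0, 0, 0, 0]
Σy = 0, Σy² = 2, M = 8
μ = 0/8 = 0,  σ² = 2/8 − (0)² = 1/4
Independent increments: Var[X_17] = 17·σ² = 17·(1/4) = 17/4


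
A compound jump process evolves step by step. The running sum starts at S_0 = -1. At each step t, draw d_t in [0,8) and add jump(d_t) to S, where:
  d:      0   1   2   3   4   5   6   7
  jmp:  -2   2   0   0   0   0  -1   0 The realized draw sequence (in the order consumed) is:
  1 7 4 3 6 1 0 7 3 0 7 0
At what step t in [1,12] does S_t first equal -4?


12

t=0: S=-1, d=1, jump=2, S_1=1
t=1: S=1, d=7, jump=0, S_2=1
t=2: S=1, d=4, jump=0, S_3=1
t=3: S=1, d=3, jump=0, S_4=1
t=4: S=1, d=6, jump=-1, S_5=0
t=5: S=0, d=1, jump=2, S_6=2
t=6: S=2, d=0, jump=-2, S_7=0
t=7: S=0, d=7, jump=0, S_8=0
t=8: S=0, d=3, jump=0, S_9=0
t=9: S=0, d=0, jump=-2, S_10=-2
t=10: S=-2, d=7, jump=0, S_11=-2
t=11: S=-2, d=0, jump=-2, S_12=-4


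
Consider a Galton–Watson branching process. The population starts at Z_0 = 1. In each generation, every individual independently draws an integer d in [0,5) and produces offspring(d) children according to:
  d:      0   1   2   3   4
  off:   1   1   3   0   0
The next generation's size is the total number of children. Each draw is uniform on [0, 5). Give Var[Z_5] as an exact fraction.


6

Outcome values over d=0..4: [1, 1, 3, 0, 0]
Σy = 5, Σy² = 11, M = 5
μ = 5/5 = 1,  σ² = 11/5 − (1)² = 6/5
V_0 = 0, E_0 = 1
V_1 = 6/5·E_0 + (1)²·V_0 = 6/5;  E_1 = 1
V_2 = 6/5·E_1 + (1)²·V_1 = 12/5;  E_2 = 1
V_3 = 6/5·E_2 + (1)²·V_2 = 18/5;  E_3 = 1
V_4 = 6/5·E_3 + (1)²·V_3 = 24/5;  E_4 = 1
V_5 = 6/5·E_4 + (1)²·V_4 = 6;  E_5 = 1


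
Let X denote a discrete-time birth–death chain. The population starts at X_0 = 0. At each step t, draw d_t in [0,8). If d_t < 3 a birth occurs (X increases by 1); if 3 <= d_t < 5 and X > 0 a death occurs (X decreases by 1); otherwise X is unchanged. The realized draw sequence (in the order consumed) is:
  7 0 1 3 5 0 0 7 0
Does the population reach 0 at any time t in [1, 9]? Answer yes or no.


yes

t=0: X=0, d=7 → hold, X_1=0
t=1: X=0, d=0 → birth, X_2=1
t=2: X=1, d=1 → birth, X_3=2
t=3: X=2, d=3 → death, X_4=1
t=4: X=1, d=5 → hold, X_5=1
t=5: X=1, d=0 → birth, X_6=2
t=6: X=2, d=0 → birth, X_7=3
t=7: X=3, d=7 → hold, X_8=3
t=8: X=3, d=0 → birth, X_9=4


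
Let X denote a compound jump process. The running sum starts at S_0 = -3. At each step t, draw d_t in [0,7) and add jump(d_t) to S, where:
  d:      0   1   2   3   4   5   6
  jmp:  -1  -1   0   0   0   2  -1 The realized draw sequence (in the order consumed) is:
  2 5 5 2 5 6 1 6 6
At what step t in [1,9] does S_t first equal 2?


6

t=0: S=-3, d=2, jump=0, S_1=-3
t=1: S=-3, d=5, jump=2, S_2=-1
t=2: S=-1, d=5, jump=2, S_3=1
t=3: S=1, d=2, jump=0, S_4=1
t=4: S=1, d=5, jump=2, S_5=3
t=5: S=3, d=6, jump=-1, S_6=2
t=6: S=2, d=1, jump=-1, S_7=1
t=7: S=1, d=6, jump=-1, S_8=0
t=8: S=0, d=6, jump=-1, S_9=-1


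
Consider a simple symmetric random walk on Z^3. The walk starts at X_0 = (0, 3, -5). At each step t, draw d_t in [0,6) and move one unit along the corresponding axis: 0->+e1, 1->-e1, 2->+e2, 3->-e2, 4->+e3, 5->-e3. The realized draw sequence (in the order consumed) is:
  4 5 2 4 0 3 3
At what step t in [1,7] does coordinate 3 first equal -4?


t=0: X=(0, 3, -5), d=4 → +e3, X_1=(0, 3, -4)
t=1: X=(0, 3, -4), d=5 → -e3, X_2=(0, 3, -5)
t=2: X=(0, 3, -5), d=2 → +e2, X_3=(0, 4, -5)
t=3: X=(0, 4, -5), d=4 → +e3, X_4=(0, 4, -4)
t=4: X=(0, 4, -4), d=0 → +e1, X_5=(1, 4, -4)
t=5: X=(1, 4, -4), d=3 → -e2, X_6=(1, 3, -4)
t=6: X=(1, 3, -4), d=3 → -e2, X_7=(1, 2, -4)

1


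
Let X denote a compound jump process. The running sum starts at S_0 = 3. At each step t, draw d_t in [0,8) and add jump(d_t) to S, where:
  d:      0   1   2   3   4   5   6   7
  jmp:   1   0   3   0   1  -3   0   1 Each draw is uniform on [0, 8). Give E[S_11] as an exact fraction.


57/8

Outcome values over d=0..7: [1, 0, 3, 0, 1, -3, 0, 1]
Σy = 3, Σy² = 21, M = 8
μ = 3/8 = 3/8,  σ² = 21/8 − (3/8)² = 159/64
E[S_11] = 3 + 11·(3/8) = 57/8


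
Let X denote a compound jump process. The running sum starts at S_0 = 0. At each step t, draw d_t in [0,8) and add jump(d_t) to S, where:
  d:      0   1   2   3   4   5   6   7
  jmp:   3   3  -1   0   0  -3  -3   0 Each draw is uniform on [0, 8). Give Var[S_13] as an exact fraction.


3835/64

Outcome values over d=0..7: [3, 3, -1, 0, 0, -3, -3, 0]
Σy = -1, Σy² = 37, M = 8
μ = -1/8 = -1/8,  σ² = 37/8 − (-1/8)² = 295/64
Independent increments: Var[S_13] = 13·σ² = 13·(295/64) = 3835/64


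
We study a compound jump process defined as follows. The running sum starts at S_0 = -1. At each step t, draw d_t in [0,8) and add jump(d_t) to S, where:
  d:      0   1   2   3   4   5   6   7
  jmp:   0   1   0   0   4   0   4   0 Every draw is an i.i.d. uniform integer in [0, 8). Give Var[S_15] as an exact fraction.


2745/64

Outcome values over d=0..7: [0, 1, 0, 0, 4, 0, 4, 0]
Σy = 9, Σy² = 33, M = 8
μ = 9/8 = 9/8,  σ² = 33/8 − (9/8)² = 183/64
Independent increments: Var[S_15] = 15·σ² = 15·(183/64) = 2745/64


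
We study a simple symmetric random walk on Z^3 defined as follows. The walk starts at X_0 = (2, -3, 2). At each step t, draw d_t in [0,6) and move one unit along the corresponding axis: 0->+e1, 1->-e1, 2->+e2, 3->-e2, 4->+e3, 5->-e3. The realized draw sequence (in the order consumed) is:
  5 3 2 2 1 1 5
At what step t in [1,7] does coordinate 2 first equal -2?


t=0: X=(2, -3, 2), d=5 → -e3, X_1=(2, -3, 1)
t=1: X=(2, -3, 1), d=3 → -e2, X_2=(2, -4, 1)
t=2: X=(2, -4, 1), d=2 → +e2, X_3=(2, -3, 1)
t=3: X=(2, -3, 1), d=2 → +e2, X_4=(2, -2, 1)
t=4: X=(2, -2, 1), d=1 → -e1, X_5=(1, -2, 1)
t=5: X=(1, -2, 1), d=1 → -e1, X_6=(0, -2, 1)
t=6: X=(0, -2, 1), d=5 → -e3, X_7=(0, -2, 0)

4


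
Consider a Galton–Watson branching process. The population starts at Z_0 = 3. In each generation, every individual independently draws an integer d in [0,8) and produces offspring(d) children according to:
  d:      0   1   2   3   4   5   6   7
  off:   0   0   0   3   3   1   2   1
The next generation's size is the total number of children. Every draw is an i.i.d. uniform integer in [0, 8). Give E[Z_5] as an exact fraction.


9375/1024

Outcome values over d=0..7: [0, 0, 0, 3, 3, 1, 2, 1]
Σy = 10, Σy² = 24, M = 8
μ = 10/8 = 5/4,  σ² = 24/8 − (5/4)² = 23/16
E[Z_0] = 3
E[Z_1] = 5/4·E[Z_0] = 15/4
E[Z_2] = 5/4·E[Z_1] = 75/16
E[Z_3] = 5/4·E[Z_2] = 375/64
E[Z_4] = 5/4·E[Z_3] = 1875/256
E[Z_5] = 5/4·E[Z_4] = 9375/1024


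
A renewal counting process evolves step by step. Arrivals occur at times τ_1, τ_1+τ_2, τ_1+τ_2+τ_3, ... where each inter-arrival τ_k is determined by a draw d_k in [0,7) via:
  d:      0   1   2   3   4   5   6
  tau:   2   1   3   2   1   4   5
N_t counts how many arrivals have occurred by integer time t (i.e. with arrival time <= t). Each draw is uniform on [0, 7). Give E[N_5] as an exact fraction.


Inter-arrival values over d=0..6: [2, 1, 3, 2, 1, 4, 5]
Each d has probability 1/7, so the pmf of τ is: f(1) = 2/7, f(2) = 2/7, f(3) = 1/7, f(4) = 1/7, f(5) = 1/7
Renewal equation for m(n) = E[N_n]: condition on τ_1 = k (if k <= n, one arrival plus a fresh copy on the remaining n−k steps): m(n) = F(n) + Σ_{k<=n} f(k)·m(n−k), where F(n) = P(τ <= n) and m(0) = 0
m(1) = F(1) = 2/7
m(2) = F(2) + f(1)·m(1) = 4/7 + 2/7·2/7 = 32/49
m(3) = F(3) + f(1)·m(2) + f(2)·m(1) = 5/7 + 2/7·32/49 + 2/7·2/7 = 337/343
m(4) = F(4) + f(1)·m(3) + f(2)·m(2) + f(3)·m(1) = 6/7 + 2/7·337/343 + 2/7·32/49 + 1/7·2/7 = 3278/2401
m(5) = F(5) + f(1)·m(4) + f(2)·m(3) + f(3)·m(2) + f(4)·m(1) = 1 + 2/7·3278/2401 + 2/7·337/343 + 1/7·32/49 + 1/7·2/7 = 30335/16807
E[N_5] = m(5) = 30335/16807

30335/16807


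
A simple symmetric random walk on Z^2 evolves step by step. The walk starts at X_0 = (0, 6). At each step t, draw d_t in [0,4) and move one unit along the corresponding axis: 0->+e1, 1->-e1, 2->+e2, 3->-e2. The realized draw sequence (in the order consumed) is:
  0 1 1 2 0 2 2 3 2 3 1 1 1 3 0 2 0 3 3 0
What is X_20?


(0, 6)

t=0: X=(0, 6), d=0 → +e1, X_1=(1, 6)
t=1: X=(1, 6), d=1 → -e1, X_2=(0, 6)
t=2: X=(0, 6), d=1 → -e1, X_3=(-1, 6)
t=3: X=(-1, 6), d=2 → +e2, X_4=(-1, 7)
t=4: X=(-1, 7), d=0 → +e1, X_5=(0, 7)
t=5: X=(0, 7), d=2 → +e2, X_6=(0, 8)
t=6: X=(0, 8), d=2 → +e2, X_7=(0, 9)
t=7: X=(0, 9), d=3 → -e2, X_8=(0, 8)
t=8: X=(0, 8), d=2 → +e2, X_9=(0, 9)
t=9: X=(0, 9), d=3 → -e2, X_10=(0, 8)
t=10: X=(0, 8), d=1 → -e1, X_11=(-1, 8)
t=11: X=(-1, 8), d=1 → -e1, X_12=(-2, 8)
t=12: X=(-2, 8), d=1 → -e1, X_13=(-3, 8)
t=13: X=(-3, 8), d=3 → -e2, X_14=(-3, 7)
t=14: X=(-3, 7), d=0 → +e1, X_15=(-2, 7)
t=15: X=(-2, 7), d=2 → +e2, X_16=(-2, 8)
t=16: X=(-2, 8), d=0 → +e1, X_17=(-1, 8)
t=17: X=(-1, 8), d=3 → -e2, X_18=(-1, 7)
t=18: X=(-1, 7), d=3 → -e2, X_19=(-1, 6)
t=19: X=(-1, 6), d=0 → +e1, X_20=(0, 6)


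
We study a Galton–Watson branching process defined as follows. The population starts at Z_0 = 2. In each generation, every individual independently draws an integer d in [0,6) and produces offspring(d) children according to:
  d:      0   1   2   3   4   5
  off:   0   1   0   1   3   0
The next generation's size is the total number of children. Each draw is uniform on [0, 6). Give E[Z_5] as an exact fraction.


Outcome values over d=0..5: [0, 1, 0, 1, 3, 0]
Σy = 5, Σy² = 11, M = 6
μ = 5/6 = 5/6,  σ² = 11/6 − (5/6)² = 41/36
E[Z_0] = 2
E[Z_1] = 5/6·E[Z_0] = 5/3
E[Z_2] = 5/6·E[Z_1] = 25/18
E[Z_3] = 5/6·E[Z_2] = 125/108
E[Z_4] = 5/6·E[Z_3] = 625/648
E[Z_5] = 5/6·E[Z_4] = 3125/3888

3125/3888


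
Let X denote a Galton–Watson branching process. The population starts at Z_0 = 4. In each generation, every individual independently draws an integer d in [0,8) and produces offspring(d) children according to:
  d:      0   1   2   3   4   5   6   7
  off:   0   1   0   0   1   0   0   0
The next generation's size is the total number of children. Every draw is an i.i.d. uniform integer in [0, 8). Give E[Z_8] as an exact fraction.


1/16384

Outcome values over d=0..7: [0, 1, 0, 0, 1, 0, 0, 0]
Σy = 2, Σy² = 2, M = 8
μ = 2/8 = 1/4,  σ² = 2/8 − (1/4)² = 3/16
E[Z_0] = 4
E[Z_1] = 1/4·E[Z_0] = 1
E[Z_2] = 1/4·E[Z_1] = 1/4
E[Z_3] = 1/4·E[Z_2] = 1/16
E[Z_4] = 1/4·E[Z_3] = 1/64
E[Z_5] = 1/4·E[Z_4] = 1/256
E[Z_6] = 1/4·E[Z_5] = 1/1024
E[Z_7] = 1/4·E[Z_6] = 1/4096
E[Z_8] = 1/4·E[Z_7] = 1/16384


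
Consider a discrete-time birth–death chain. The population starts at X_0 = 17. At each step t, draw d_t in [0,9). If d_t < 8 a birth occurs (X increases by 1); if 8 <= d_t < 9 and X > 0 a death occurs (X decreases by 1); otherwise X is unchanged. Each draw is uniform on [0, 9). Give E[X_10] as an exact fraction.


X can drop by at most 1 per step and X_0 = 17 > T = 10, so X_t >= 17 − t >= 7 > 0 for every t <= 10: the floor at 0 (the 'and X > 0' condition) never binds. Hence X_10 = X_0 + Σ_{t<10} Y_t with i.i.d. increments Y_t = y(d_t) ∈ {+1, −1, 0}.
Outcome values over d=0..8: [1, 1, 1, 1, 1, 1, 1, 1, -1]
Σy = 7, Σy² = 9, M = 9
μ = 7/9 = 7/9,  σ² = 9/9 − (7/9)² = 32/81
E[X_10] = 17 + 10·(7/9) = 223/9

223/9


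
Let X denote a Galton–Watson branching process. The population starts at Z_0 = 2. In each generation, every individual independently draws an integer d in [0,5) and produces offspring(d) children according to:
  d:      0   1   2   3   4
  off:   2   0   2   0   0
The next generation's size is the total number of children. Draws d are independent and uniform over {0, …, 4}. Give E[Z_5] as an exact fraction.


Outcome values over d=0..4: [2, 0, 2, 0, 0]
Σy = 4, Σy² = 8, M = 5
μ = 4/5 = 4/5,  σ² = 8/5 − (4/5)² = 24/25
E[Z_0] = 2
E[Z_1] = 4/5·E[Z_0] = 8/5
E[Z_2] = 4/5·E[Z_1] = 32/25
E[Z_3] = 4/5·E[Z_2] = 128/125
E[Z_4] = 4/5·E[Z_3] = 512/625
E[Z_5] = 4/5·E[Z_4] = 2048/3125

2048/3125


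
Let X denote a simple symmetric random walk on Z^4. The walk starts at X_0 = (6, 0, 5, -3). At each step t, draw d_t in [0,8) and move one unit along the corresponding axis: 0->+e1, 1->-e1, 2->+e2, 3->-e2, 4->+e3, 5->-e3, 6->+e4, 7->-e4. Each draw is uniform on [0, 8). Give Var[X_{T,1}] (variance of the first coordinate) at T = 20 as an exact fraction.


Outcome values over d=0..7: [1, -1, 0, 0, 0, 0, 0, 0]
Σy = 0, Σy² = 2, M = 8
μ = 0/8 = 0,  σ² = 2/8 − (0)² = 1/4
Independent increments: Var[X_20] = 20·σ² = 20·(1/4) = 5

5


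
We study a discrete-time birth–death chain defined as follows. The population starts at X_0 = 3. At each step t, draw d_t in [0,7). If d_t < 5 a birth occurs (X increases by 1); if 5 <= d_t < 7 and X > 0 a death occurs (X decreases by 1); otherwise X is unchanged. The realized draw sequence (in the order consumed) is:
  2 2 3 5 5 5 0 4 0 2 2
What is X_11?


8

t=0: X=3, d=2 → birth, X_1=4
t=1: X=4, d=2 → birth, X_2=5
t=2: X=5, d=3 → birth, X_3=6
t=3: X=6, d=5 → death, X_4=5
t=4: X=5, d=5 → death, X_5=4
t=5: X=4, d=5 → death, X_6=3
t=6: X=3, d=0 → birth, X_7=4
t=7: X=4, d=4 → birth, X_8=5
t=8: X=5, d=0 → birth, X_9=6
t=9: X=6, d=2 → birth, X_10=7
t=10: X=7, d=2 → birth, X_11=8


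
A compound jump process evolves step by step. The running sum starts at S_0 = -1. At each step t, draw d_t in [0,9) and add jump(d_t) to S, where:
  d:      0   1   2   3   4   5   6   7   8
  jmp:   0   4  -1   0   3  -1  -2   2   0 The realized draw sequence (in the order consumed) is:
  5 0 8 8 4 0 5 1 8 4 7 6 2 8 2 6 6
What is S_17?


t=0: S=-1, d=5, jump=-1, S_1=-2
t=1: S=-2, d=0, jump=0, S_2=-2
t=2: S=-2, d=8, jump=0, S_3=-2
t=3: S=-2, d=8, jump=0, S_4=-2
t=4: S=-2, d=4, jump=3, S_5=1
t=5: S=1, d=0, jump=0, S_6=1
t=6: S=1, d=5, jump=-1, S_7=0
t=7: S=0, d=1, jump=4, S_8=4
t=8: S=4, d=8, jump=0, S_9=4
t=9: S=4, d=4, jump=3, S_10=7
t=10: S=7, d=7, jump=2, S_11=9
t=11: S=9, d=6, jump=-2, S_12=7
t=12: S=7, d=2, jump=-1, S_13=6
t=13: S=6, d=8, jump=0, S_14=6
t=14: S=6, d=2, jump=-1, S_15=5
t=15: S=5, d=6, jump=-2, S_16=3
t=16: S=3, d=6, jump=-2, S_17=1

1


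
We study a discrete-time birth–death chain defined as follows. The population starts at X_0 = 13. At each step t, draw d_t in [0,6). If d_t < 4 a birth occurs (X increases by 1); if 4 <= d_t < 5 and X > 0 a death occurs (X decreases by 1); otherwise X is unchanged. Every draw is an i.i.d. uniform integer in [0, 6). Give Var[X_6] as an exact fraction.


7/2

X can drop by at most 1 per step and X_0 = 13 > T = 6, so X_t >= 13 − t >= 7 > 0 for every t <= 6: the floor at 0 (the 'and X > 0' condition) never binds. Hence X_6 = X_0 + Σ_{t<6} Y_t with i.i.d. increments Y_t = y(d_t) ∈ {+1, −1, 0}.
Outcome values over d=0..5: [1, 1, 1, 1, -1, 0]
Σy = 3, Σy² = 5, M = 6
μ = 3/6 = 1/2,  σ² = 5/6 − (1/2)² = 7/12
Independent increments: Var[X_6] = 6·σ² = 6·(7/12) = 7/2
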